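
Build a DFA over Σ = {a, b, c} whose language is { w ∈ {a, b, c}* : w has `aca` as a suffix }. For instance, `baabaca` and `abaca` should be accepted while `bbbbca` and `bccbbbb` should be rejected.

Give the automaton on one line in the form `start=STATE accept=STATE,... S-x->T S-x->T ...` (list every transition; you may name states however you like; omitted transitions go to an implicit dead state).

Let each state record the length of the longest suffix of the input read so far that is also a prefix of `aca`. q1 means the last symbol is `a`; q2 means the last 2 symbols are `ac`; q3 means the last 3 symbols are `aca`. Accept only at q3, where the string currently ends in `aca`.
4 states suffice.
        a   b   c  
>  q0   q1  q0  q0 
   q1   q1  q0  q2 
   q2   q3  q0  q0 
 * q3   q1  q0  q2 
(> = start, * = accepting)

start=q0 accept=q3 q0-a->q1 q0-b->q0 q0-c->q0 q1-a->q1 q1-b->q0 q1-c->q2 q2-a->q3 q2-b->q0 q2-c->q0 q3-a->q1 q3-b->q0 q3-c->q2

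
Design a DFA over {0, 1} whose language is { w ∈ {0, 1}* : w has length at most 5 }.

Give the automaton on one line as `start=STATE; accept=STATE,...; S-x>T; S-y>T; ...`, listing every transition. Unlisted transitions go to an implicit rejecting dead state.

We only need to distinguish lengths 0, 1, …, 5, and '>5'. Chain A → B → C → D → E → F → G on every symbol, with G looping. Accepting states: {A, B, C, D, E, F}.
A 7-state machine:
       0  1 
>* A   B  B 
 * B   C  C 
 * C   D  D 
 * D   E  E 
 * E   F  F 
 * F   G  G 
   G   G  G 
(> = start, * = accepting)

start=A; accept=A,B,C,D,E,F; A-0>B; A-1>B; B-0>C; B-1>C; C-0>D; C-1>D; D-0>E; D-1>E; E-0>F; E-1>F; F-0>G; F-1>G; G-0>G; G-1>G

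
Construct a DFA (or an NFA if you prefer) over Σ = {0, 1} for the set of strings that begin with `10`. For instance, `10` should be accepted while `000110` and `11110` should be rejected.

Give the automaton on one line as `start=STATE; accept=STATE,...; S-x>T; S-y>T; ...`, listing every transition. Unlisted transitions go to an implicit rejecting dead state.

Check the first 2 symbols one by one: q0 through q1 record how many have matched `10` so far; any wrong symbol goes to the dead state q3. After all 2 match we enter the accepting sink q2.
A 4-state machine:
        0   1  
>  q0   q3  q1 
   q1   q2  q3 
 * q2   q2  q2 
   q3   q3  q3 
(> = start, * = accepting)

start=q0; accept=q2; q0-0>q3; q0-1>q1; q1-0>q2; q1-1>q3; q2-0>q2; q2-1>q2; q3-0>q3; q3-1>q3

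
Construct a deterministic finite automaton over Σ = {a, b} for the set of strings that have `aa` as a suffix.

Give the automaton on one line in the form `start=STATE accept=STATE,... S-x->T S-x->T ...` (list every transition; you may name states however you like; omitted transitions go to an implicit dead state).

Remember how much of `aa` the current input suffix matches. State S0 means no match yet; S1 means the last symbol is `a`; S2 means the last 2 symbols are `aa`. Only S2 accepts. On a mismatch, fall back to the longest proper suffix that is still a prefix of `aa`.
With 3 states:
        a   b  
>  S0   S1  S0 
   S1   S2  S0 
 * S2   S2  S0 
(> = start, * = accepting)

start=S0 accept=S2 S0-a->S1 S0-b->S0 S1-a->S2 S1-b->S0 S2-a->S2 S2-b->S0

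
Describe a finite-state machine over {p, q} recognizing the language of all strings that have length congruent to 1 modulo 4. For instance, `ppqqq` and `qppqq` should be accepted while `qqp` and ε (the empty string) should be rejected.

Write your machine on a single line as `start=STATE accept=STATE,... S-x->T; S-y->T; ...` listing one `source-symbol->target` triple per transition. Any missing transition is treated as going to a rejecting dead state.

start=s0; accept=s1; s0-p->s1; s0-q->s1; s1-p->s2; s1-q->s2; s2-p->s3; s2-q->s3; s3-p->s0; s3-q->s0

Count input length modulo 4: every symbol advances one step around the cycle s0 → s1 → s2 → s3 → s0. Accept at s1.
A 4-state machine:
        p   q  
>  s0   s1  s1 
 * s1   s2  s2 
   s2   s3  s3 
   s3   s0  s0 
(> = start, * = accepting)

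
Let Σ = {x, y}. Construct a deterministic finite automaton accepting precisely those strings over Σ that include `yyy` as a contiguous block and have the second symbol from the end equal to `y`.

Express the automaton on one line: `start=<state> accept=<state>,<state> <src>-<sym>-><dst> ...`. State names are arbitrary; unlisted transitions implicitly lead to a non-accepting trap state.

Run two small machines in parallel and take their product. The first has 4 states tracking whether and how much of `yyy` has been seen; the second has 7 states tracking the last 2 symbols read. A product state is a pair (one from each), accepting exactly when both do. After merging equivalent states the machine shrinks.
With 7 states:
        x   y  
>  q0   q0  q1 
   q1   q0  q2 
   q2   q0  q3 
 * q3   q4  q3 
 * q4   q5  q6 
   q5   q5  q6 
   q6   q4  q3 
(> = start, * = accepting)

start=q0 accept=q3,q4 q0-x->q0 q0-y->q1 q1-x->q0 q1-y->q2 q2-x->q0 q2-y->q3 q3-x->q4 q3-y->q3 q4-x->q5 q4-y->q6 q5-x->q5 q5-y->q6 q6-x->q4 q6-y->q3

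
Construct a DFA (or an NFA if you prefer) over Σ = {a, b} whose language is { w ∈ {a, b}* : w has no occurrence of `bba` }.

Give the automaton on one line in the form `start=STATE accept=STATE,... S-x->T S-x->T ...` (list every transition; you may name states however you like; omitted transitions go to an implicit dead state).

This is the complement of 'contains `bba`'. Use the same substring-matching states — q0 through q3 holding how much of `bba` has just been matched — but flip the accepting set: everything except the trap q3 accepts.
        a   b  
>* q0   q0  q1 
 * q1   q0  q2 
 * q2   q3  q2 
   q3   q3  q3 
(> = start, * = accepting)

start=q0 accept=q0,q1,q2 q0-a->q0 q0-b->q1 q1-a->q0 q1-b->q2 q2-a->q3 q2-b->q2 q3-a->q3 q3-b->q3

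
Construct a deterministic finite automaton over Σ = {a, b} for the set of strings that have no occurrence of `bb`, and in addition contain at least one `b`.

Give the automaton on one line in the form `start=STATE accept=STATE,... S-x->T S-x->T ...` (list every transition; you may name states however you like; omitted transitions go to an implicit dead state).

start=s0 accept=s1,s2,s4,s5 s0-a->s0 s0-b->s1 s1-a->s2 s1-b->s3 s2-a->s2 s2-b->s4 s3-a->s3 s3-b->s3 s4-a->s5 s4-b->s3 s5-a->s5 s5-b->s4

Build one automaton per condition and run them in lockstep. The first has 3 states tracking partial matches of the forbidden pattern `bb`; the second has 3 states tracking the count of `b`s, saturating at 2. A product state is a pair (one from each), accepting exactly when both do.
With 6 states:
        a   b  
>  s0   s0  s1 
 * s1   s2  s3 
 * s2   s2  s4 
   s3   s3  s3 
 * s4   s5  s3 
 * s5   s5  s4 
(> = start, * = accepting)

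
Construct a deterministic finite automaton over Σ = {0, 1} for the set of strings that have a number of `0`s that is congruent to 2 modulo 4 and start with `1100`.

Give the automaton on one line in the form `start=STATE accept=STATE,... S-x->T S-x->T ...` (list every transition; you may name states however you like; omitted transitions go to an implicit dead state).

start=q0 accept=q8 q0-0->q1 q0-1->q2 q1-0->q3 q1-1->q1 q2-0->q1 q2-1->q4 q3-0->q5 q3-1->q3 q4-0->q6 q4-1->q7 q5-0->q7 q5-1->q5 q6-0->q8 q6-1->q1 q7-0->q1 q7-1->q7 q8-0->q9 q8-1->q8 q9-0->q10 q9-1->q9 q10-0->q11 q10-1->q10 q11-0->q8 q11-1->q11

Run two small machines in parallel and take their product. One (4 states) tracks the count of `0`s modulo 4; the other (6 states) tracks whether the input so far still matches the prefix `1100`. Each combined state is a pair, one component from each; accept when both components accept.
With 12 states:
          0    1  
>  q0     q1   q2 
   q1     q3   q1 
   q2     q1   q4 
   q3     q5   q3 
   q4     q6   q7 
   q5     q7   q5 
   q6     q8   q1 
   q7     q1   q7 
 * q8     q9   q8 
   q9    q10   q9 
   q10   q11  q10 
   q11    q8  q11 
(> = start, * = accepting)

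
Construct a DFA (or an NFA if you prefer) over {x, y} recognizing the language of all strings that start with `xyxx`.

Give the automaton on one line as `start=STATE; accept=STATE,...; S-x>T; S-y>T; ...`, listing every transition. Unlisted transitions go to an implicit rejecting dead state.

start=A; accept=E; A-x>B; A-y>F; B-x>F; B-y>C; C-x>D; C-y>F; D-x>E; D-y>F; E-x>E; E-y>E; F-x>F; F-y>F

Walk along `xyxx` while the input agrees: from A take `x` to B, and so on. Any deviation drops to the rejecting sink F. Once E is reached the prefix is confirmed and every continuation is accepted.
6 states suffice.
       x  y 
>  A   B  F 
   B   F  C 
   C   D  F 
   D   E  F 
 * E   E  E 
   F   F  F 
(> = start, * = accepting)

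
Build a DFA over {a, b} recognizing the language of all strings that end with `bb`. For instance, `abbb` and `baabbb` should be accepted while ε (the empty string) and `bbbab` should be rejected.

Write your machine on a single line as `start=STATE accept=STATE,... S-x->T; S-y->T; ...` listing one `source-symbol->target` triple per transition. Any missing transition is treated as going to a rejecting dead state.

Let each state record the length of the longest suffix of the input read so far that is also a prefix of `bb`. q1 means the last symbol is `b`; q2 means the last 2 symbols are `bb`. Accept only at q2, where the string currently ends in `bb`.
3 states suffice.
        a   b  
>  q0   q0  q1 
   q1   q0  q2 
 * q2   q0  q2 
(> = start, * = accepting)

start=q0; accept=q2; q0-a->q0; q0-b->q1; q1-a->q0; q1-b->q2; q2-a->q0; q2-b->q2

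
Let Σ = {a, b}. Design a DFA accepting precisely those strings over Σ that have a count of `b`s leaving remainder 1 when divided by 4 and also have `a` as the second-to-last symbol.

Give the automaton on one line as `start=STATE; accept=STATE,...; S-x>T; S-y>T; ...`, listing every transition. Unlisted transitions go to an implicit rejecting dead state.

Build one automaton per condition and run them in lockstep. The first has 4 states tracking the count of `b`s modulo 4; the second has 7 states tracking the last 2 symbols read. A product state is a pair (one from each), accepting exactly when both do.
A 19-state machine:
          a    b  
>  s0     s1   s2 
   s1     s3   s4 
   s2     s5   s6 
   s3     s3   s4 
 * s4     s5   s6 
   s5     s7   s8 
   s6     s9  s10 
 * s7     s7   s8 
   s8     s9  s10 
   s9    s11  s12 
   s10   s13  s14 
   s11   s11  s12 
   s12   s13  s14 
   s13   s15  s16 
   s14   s17  s18 
   s15   s15  s16 
   s16   s17  s18 
   s17    s3   s4 
   s18    s5   s6 
(> = start, * = accepting)

start=s0; accept=s4,s7; s0-a>s1; s0-b>s2; s1-a>s3; s1-b>s4; s2-a>s5; s2-b>s6; s3-a>s3; s3-b>s4; s4-a>s5; s4-b>s6; s5-a>s7; s5-b>s8; s6-a>s9; s6-b>s10; s7-a>s7; s7-b>s8; s8-a>s9; s8-b>s10; s9-a>s11; s9-b>s12; s10-a>s13; s10-b>s14; s11-a>s11; s11-b>s12; s12-a>s13; s12-b>s14; s13-a>s15; s13-b>s16; s14-a>s17; s14-b>s18; s15-a>s15; s15-b>s16; s16-a>s17; s16-b>s18; s17-a>s3; s17-b>s4; s18-a>s5; s18-b>s6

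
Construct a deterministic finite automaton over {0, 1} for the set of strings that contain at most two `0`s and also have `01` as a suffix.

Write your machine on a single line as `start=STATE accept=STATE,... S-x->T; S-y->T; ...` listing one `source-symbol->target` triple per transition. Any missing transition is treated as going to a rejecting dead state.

Run two small machines in parallel and take their product. One (4 states) tracks the count of `0`s, saturating at 3; the other (3 states) tracks how much of the suffix `01` has currently been matched. Each combined state is a pair, one component from each; accept when both components accept. After merging equivalent states the machine shrinks.
A 7-state machine:
        0   1  
>  S0   S1  S0 
   S1   S2  S3 
   S2   S4  S5 
 * S3   S2  S6 
   S4   S4  S4 
 * S5   S4  S4 
   S6   S2  S6 
(> = start, * = accepting)

start=S0; accept=S3,S5; S0-0->S1; S0-1->S0; S1-0->S2; S1-1->S3; S2-0->S4; S2-1->S5; S3-0->S2; S3-1->S6; S4-0->S4; S4-1->S4; S5-0->S4; S5-1->S4; S6-0->S2; S6-1->S6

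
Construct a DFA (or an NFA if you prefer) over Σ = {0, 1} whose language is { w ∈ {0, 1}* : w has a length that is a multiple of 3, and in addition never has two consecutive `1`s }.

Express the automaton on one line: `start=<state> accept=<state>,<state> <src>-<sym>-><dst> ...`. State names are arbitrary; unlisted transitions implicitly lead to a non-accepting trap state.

Run two small machines in parallel and take their product. The first has 3 states tracking the input length modulo 3; the second has 3 states tracking partial matches of the forbidden pattern `11`. A product state is a pair (one from each), accepting exactly when both do. Minimizing collapses redundant product states.
With 7 states:
        0   1  
>* q0   q1  q2 
   q1   q3  q4 
   q2   q3  q5 
   q3   q0  q6 
   q4   q0  q5 
   q5   q5  q5 
 * q6   q1  q5 
(> = start, * = accepting)

start=q0 accept=q0,q6 q0-0->q1 q0-1->q2 q1-0->q3 q1-1->q4 q2-0->q3 q2-1->q5 q3-0->q0 q3-1->q6 q4-0->q0 q4-1->q5 q5-0->q5 q5-1->q5 q6-0->q1 q6-1->q5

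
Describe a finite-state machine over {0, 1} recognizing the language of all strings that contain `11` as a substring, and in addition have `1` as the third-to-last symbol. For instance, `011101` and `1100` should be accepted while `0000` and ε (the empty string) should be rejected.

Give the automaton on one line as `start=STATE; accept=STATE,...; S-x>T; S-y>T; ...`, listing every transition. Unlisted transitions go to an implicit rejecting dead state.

start=S0; accept=S3,S4,S5,S6; S0-0>S0; S0-1>S1; S1-0>S0; S1-1>S2; S2-0>S3; S2-1>S4; S3-0>S5; S3-1>S6; S4-0>S3; S4-1>S4; S5-0>S7; S5-1>S8; S6-0>S9; S6-1>S2; S7-0>S7; S7-1>S8; S8-0>S9; S8-1>S2; S9-0>S5; S9-1>S6

Handle the two conditions separately and then intersect. One (3 states) tracks whether and how much of `11` has been seen; the other (15 states) tracks the last 3 symbols read. Each combined state is a pair, one component from each; accept when both components accept. Minimizing collapses redundant product states.
With 10 states:
        0   1  
>  S0   S0  S1 
   S1   S0  S2 
   S2   S3  S4 
 * S3   S5  S6 
 * S4   S3  S4 
 * S5   S7  S8 
 * S6   S9  S2 
   S7   S7  S8 
   S8   S9  S2 
   S9   S5  S6 
(> = start, * = accepting)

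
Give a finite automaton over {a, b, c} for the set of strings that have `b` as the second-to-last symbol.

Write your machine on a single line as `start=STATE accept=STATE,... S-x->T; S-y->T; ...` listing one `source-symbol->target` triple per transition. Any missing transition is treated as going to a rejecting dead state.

A DFA must remember the last 2 symbols (since which symbol is second-to-last isn't known until the input ends). Use one state per possible window of the last ≤2 symbols; accept from those whose window starts with `b`.
13 states suffice.
          a    b    c  
>  s0     s1   s2   s3 
   s1     s4   s5   s6 
   s2     s7   s8   s9 
   s3    s10  s11  s12 
   s4     s4   s5   s6 
   s5     s7   s8   s9 
   s6    s10  s11  s12 
 * s7     s4   s5   s6 
 * s8     s7   s8   s9 
 * s9    s10  s11  s12 
   s10    s4   s5   s6 
   s11    s7   s8   s9 
   s12   s10  s11  s12 
(> = start, * = accepting)

start=s0; accept=s7,s8,s9; s0-a->s1; s0-b->s2; s0-c->s3; s1-a->s4; s1-b->s5; s1-c->s6; s2-a->s7; s2-b->s8; s2-c->s9; s3-a->s10; s3-b->s11; s3-c->s12; s4-a->s4; s4-b->s5; s4-c->s6; s5-a->s7; s5-b->s8; s5-c->s9; s6-a->s10; s6-b->s11; s6-c->s12; s7-a->s4; s7-b->s5; s7-c->s6; s8-a->s7; s8-b->s8; s8-c->s9; s9-a->s10; s9-b->s11; s9-c->s12; s10-a->s4; s10-b->s5; s10-c->s6; s11-a->s7; s11-b->s8; s11-c->s9; s12-a->s10; s12-b->s11; s12-c->s12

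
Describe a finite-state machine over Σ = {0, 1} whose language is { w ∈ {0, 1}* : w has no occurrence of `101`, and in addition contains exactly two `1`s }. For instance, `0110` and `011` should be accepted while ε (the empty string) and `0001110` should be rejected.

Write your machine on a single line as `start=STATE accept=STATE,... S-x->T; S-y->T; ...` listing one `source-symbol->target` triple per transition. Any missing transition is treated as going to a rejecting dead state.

Run two small machines in parallel and take their product. The first has 4 states tracking partial matches of the forbidden pattern `101`; the second has 4 states tracking the count of `1`s, saturating at 3. A product state is a pair (one from each), accepting exactly when both do. Minimizing collapses redundant product states.
With 6 states:
        0   1  
>  q0   q0  q1 
   q1   q2  q3 
   q2   q4  q5 
 * q3   q3  q5 
   q4   q4  q3 
   q5   q5  q5 
(> = start, * = accepting)

start=q0; accept=q3; q0-0->q0; q0-1->q1; q1-0->q2; q1-1->q3; q2-0->q4; q2-1->q5; q3-0->q3; q3-1->q5; q4-0->q4; q4-1->q3; q5-0->q5; q5-1->q5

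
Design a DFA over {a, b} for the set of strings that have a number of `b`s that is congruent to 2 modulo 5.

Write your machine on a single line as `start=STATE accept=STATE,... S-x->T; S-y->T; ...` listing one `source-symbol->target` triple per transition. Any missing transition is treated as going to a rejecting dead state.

Keep the running count of `b`s modulo 5: each `b` advances along the cycle S0 → S1 → S2 → S3 → S4 → S0 while other symbols loop. Accept at S2.
5 states suffice.
        a   b  
>  S0   S0  S1 
   S1   S1  S2 
 * S2   S2  S3 
   S3   S3  S4 
   S4   S4  S0 
(> = start, * = accepting)

start=S0; accept=S2; S0-a->S0; S0-b->S1; S1-a->S1; S1-b->S2; S2-a->S2; S2-b->S3; S3-a->S3; S3-b->S4; S4-a->S4; S4-b->S0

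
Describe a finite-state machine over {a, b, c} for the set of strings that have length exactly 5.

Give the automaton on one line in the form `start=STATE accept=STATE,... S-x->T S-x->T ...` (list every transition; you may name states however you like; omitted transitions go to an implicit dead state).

start=s0 accept=s5 s0-a->s1 s0-b->s1 s0-c->s1 s1-a->s2 s1-b->s2 s1-c->s2 s2-a->s3 s2-b->s3 s2-c->s3 s3-a->s4 s3-b->s4 s3-c->s4 s4-a->s5 s4-b->s5 s4-c->s5 s5-a->s6 s5-b->s6 s5-c->s6 s6-a->s6 s6-b->s6 s6-c->s6

Count input length up to 6: every symbol moves from s0 toward s6, which means 'more than 5' and absorbs. Accept from {s5}.
        a   b   c  
>  s0   s1  s1  s1 
   s1   s2  s2  s2 
   s2   s3  s3  s3 
   s3   s4  s4  s4 
   s4   s5  s5  s5 
 * s5   s6  s6  s6 
   s6   s6  s6  s6 
(> = start, * = accepting)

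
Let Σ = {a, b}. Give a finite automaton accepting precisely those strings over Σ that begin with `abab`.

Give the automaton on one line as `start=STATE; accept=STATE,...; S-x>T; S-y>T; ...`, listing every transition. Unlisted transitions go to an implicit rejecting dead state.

Walk along `abab` while the input agrees: from q0 take `a` to q1, and so on. Any deviation drops to the rejecting sink q5. Once q4 is reached the prefix is confirmed and every continuation is accepted.
A 6-state machine:
        a   b  
>  q0   q1  q5 
   q1   q5  q2 
   q2   q3  q5 
   q3   q5  q4 
 * q4   q4  q4 
   q5   q5  q5 
(> = start, * = accepting)

start=q0; accept=q4; q0-a>q1; q0-b>q5; q1-a>q5; q1-b>q2; q2-a>q3; q2-b>q5; q3-a>q5; q3-b>q4; q4-a>q4; q4-b>q4; q5-a>q5; q5-b>q5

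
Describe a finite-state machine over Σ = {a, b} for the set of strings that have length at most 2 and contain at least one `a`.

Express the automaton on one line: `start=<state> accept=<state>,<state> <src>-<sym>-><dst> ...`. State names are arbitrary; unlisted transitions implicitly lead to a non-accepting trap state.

start=s0 accept=s1,s3 s0-a->s1 s0-b->s2 s1-a->s3 s1-b->s3 s2-a->s3 s2-b->s4 s3-a->s4 s3-b->s4 s4-a->s4 s4-b->s4

Handle the two conditions separately and then intersect. One (4 states) tracks the input length, saturating at 3; the other (3 states) tracks the count of `a`s, saturating at 2. Each combined state is a pair, one component from each; accept when both components accept. Minimizing collapses redundant product states.
5 states suffice.
        a   b  
>  s0   s1  s2 
 * s1   s3  s3 
   s2   s3  s4 
 * s3   s4  s4 
   s4   s4  s4 
(> = start, * = accepting)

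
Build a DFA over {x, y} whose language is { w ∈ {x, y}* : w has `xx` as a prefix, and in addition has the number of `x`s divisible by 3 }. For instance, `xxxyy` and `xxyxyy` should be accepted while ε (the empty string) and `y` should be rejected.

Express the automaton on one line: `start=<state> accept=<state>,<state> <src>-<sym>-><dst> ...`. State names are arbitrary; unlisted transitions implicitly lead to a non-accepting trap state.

start=q0 accept=q5 q0-x->q1 q0-y->q2 q1-x->q3 q1-y->q4 q2-x->q4 q2-y->q2 q3-x->q5 q3-y->q3 q4-x->q6 q4-y->q4 q5-x->q7 q5-y->q5 q6-x->q2 q6-y->q6 q7-x->q3 q7-y->q7

Run two small machines in parallel and take their product. The first has 4 states tracking whether the input so far still matches the prefix `xx`; the second has 3 states tracking the count of `x`s modulo 3. A product state is a pair (one from each), accepting exactly when both do.
An 8-state machine:
        x   y  
>  q0   q1  q2 
   q1   q3  q4 
   q2   q4  q2 
   q3   q5  q3 
   q4   q6  q4 
 * q5   q7  q5 
   q6   q2  q6 
   q7   q3  q7 
(> = start, * = accepting)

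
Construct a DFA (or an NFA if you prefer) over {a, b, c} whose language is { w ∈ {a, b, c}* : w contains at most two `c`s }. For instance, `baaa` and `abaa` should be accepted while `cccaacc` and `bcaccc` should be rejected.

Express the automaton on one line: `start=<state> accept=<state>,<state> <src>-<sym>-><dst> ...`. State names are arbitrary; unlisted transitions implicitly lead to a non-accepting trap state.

start=s0 accept=s0,s1,s2 s0-a->s0 s0-b->s0 s0-c->s1 s1-a->s1 s1-b->s1 s1-c->s2 s2-a->s2 s2-b->s2 s2-c->s3 s3-a->s3 s3-b->s3 s3-c->s3

Count `c`s, saturating at 3: states s0 through s2 mean 0 through 2 `c`s seen; s3 means more than 2. Each `c` increments (capped at s3); other symbols loop. Accept from {s0, s1, s2}.
        a   b   c  
>* s0   s0  s0  s1 
 * s1   s1  s1  s2 
 * s2   s2  s2  s3 
   s3   s3  s3  s3 
(> = start, * = accepting)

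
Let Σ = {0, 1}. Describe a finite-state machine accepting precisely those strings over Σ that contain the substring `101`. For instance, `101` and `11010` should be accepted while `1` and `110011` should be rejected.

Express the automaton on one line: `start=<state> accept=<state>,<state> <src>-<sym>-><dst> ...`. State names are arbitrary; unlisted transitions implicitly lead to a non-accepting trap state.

start=S0 accept=S3 S0-0->S0 S0-1->S1 S1-0->S2 S1-1->S1 S2-0->S0 S2-1->S3 S3-0->S3 S3-1->S3

Track how much of `101` has been matched so far: state S0 is no progress, S3 is the absorbing accept state reached once `101` has occurred. Intermediate states record partial matches; on a mismatch, fall back to the longest reusable overlap.
A 4-state machine:
        0   1  
>  S0   S0  S1 
   S1   S2  S1 
   S2   S0  S3 
 * S3   S3  S3 
(> = start, * = accepting)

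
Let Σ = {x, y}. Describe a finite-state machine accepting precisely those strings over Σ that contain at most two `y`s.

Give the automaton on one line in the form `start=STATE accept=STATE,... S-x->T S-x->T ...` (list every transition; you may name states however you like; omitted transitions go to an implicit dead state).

start=S0 accept=S0,S1,S2 S0-x->S0 S0-y->S1 S1-x->S1 S1-y->S2 S2-x->S2 S2-y->S3 S3-x->S3 S3-y->S3

Only the number of `y`s matters, and only up to 3. Make a chain S0 → S1 → S2 → S3 advanced by each `y` (with S3 absorbing); every other symbol self-loops. The accepting set is {S0, S1, S2}.
A 4-state machine:
        x   y  
>* S0   S0  S1 
 * S1   S1  S2 
 * S2   S2  S3 
   S3   S3  S3 
(> = start, * = accepting)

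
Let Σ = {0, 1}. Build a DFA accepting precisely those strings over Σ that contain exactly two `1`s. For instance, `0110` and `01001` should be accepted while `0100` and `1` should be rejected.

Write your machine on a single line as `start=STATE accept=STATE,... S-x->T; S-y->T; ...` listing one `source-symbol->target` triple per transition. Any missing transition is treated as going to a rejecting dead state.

Count `1`s, saturating at 3: states s0 through s2 mean 0 through 2 `1`s seen; s3 means more than 2. Each `1` increments (capped at s3); other symbols loop. Accept from {s2}.
A 4-state machine:
        0   1  
>  s0   s0  s1 
   s1   s1  s2 
 * s2   s2  s3 
   s3   s3  s3 
(> = start, * = accepting)

start=s0; accept=s2; s0-0->s0; s0-1->s1; s1-0->s1; s1-1->s2; s2-0->s2; s2-1->s3; s3-0->s3; s3-1->s3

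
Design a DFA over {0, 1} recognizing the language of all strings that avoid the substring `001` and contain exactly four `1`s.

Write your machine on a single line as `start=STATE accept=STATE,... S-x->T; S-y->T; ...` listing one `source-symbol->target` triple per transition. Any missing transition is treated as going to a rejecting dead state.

start=s0; accept=s9; s0-0->s1; s0-1->s2; s1-0->s3; s1-1->s2; s2-0->s4; s2-1->s5; s3-0->s3; s3-1->s3; s4-0->s3; s4-1->s5; s5-0->s6; s5-1->s7; s6-0->s3; s6-1->s7; s7-0->s8; s7-1->s9; s8-0->s3; s8-1->s9; s9-0->s9; s9-1->s3

Run two small machines in parallel and take their product. One (4 states) tracks partial matches of the forbidden pattern `001`; the other (6 states) tracks the count of `1`s, saturating at 5. Each combined state is a pair, one component from each; accept when both components accept. Equivalent product states are then merged.
A 10-state machine:
        0   1  
>  s0   s1  s2 
   s1   s3  s2 
   s2   s4  s5 
   s3   s3  s3 
   s4   s3  s5 
   s5   s6  s7 
   s6   s3  s7 
   s7   s8  s9 
   s8   s3  s9 
 * s9   s9  s3 
(> = start, * = accepting)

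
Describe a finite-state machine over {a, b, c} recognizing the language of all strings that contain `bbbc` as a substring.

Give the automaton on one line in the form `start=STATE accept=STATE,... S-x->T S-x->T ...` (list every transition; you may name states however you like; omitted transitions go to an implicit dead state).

start=q0 accept=q4 q0-a->q0 q0-b->q1 q0-c->q0 q1-a->q0 q1-b->q2 q1-c->q0 q2-a->q0 q2-b->q3 q2-c->q0 q3-a->q0 q3-b->q3 q3-c->q4 q4-a->q4 q4-b->q4 q4-c->q4

Track how much of `bbbc` has been matched so far: state q0 is no progress, q4 is the absorbing accept state reached once `bbbc` has occurred. Intermediate states record partial matches; on a mismatch, fall back to the longest reusable overlap.
        a   b   c  
>  q0   q0  q1  q0 
   q1   q0  q2  q0 
   q2   q0  q3  q0 
   q3   q0  q3  q4 
 * q4   q4  q4  q4 
(> = start, * = accepting)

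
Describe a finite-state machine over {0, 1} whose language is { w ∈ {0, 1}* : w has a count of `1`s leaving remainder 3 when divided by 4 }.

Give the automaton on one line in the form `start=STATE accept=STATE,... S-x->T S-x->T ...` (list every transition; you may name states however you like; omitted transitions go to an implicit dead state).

The only thing that matters is how many `1`s have appeared, reduced mod 4. Use one state per residue: S0 for 0, …, S3 for 3. Reading `1` moves to the next residue; anything else stays put. S3 is accepting.
With 4 states:
        0   1  
>  S0   S0  S1 
   S1   S1  S2 
   S2   S2  S3 
 * S3   S3  S0 
(> = start, * = accepting)

start=S0 accept=S3 S0-0->S0 S0-1->S1 S1-0->S1 S1-1->S2 S2-0->S2 S2-1->S3 S3-0->S3 S3-1->S0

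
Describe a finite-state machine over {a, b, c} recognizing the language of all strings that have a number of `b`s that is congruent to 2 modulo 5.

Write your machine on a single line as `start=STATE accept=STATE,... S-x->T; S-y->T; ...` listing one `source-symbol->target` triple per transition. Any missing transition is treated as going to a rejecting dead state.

start=s0; accept=s2; s0-a->s0; s0-b->s1; s0-c->s0; s1-a->s1; s1-b->s2; s1-c->s1; s2-a->s2; s2-b->s3; s2-c->s2; s3-a->s3; s3-b->s4; s3-c->s3; s4-a->s4; s4-b->s0; s4-c->s4

Keep the running count of `b`s modulo 5: each `b` advances along the cycle s0 → s1 → s2 → s3 → s4 → s0 while other symbols loop. Accept at s2.
5 states suffice.
        a   b   c  
>  s0   s0  s1  s0 
   s1   s1  s2  s1 
 * s2   s2  s3  s2 
   s3   s3  s4  s3 
   s4   s4  s0  s4 
(> = start, * = accepting)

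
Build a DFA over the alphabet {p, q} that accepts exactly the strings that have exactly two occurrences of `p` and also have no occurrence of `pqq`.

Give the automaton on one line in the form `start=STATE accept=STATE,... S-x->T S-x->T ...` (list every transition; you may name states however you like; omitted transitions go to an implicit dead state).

Run two small machines in parallel and take their product. One (4 states) tracks the count of `p`s, saturating at 3; the other (4 states) tracks partial matches of the forbidden pattern `pqq`. Each combined state is a pair, one component from each; accept when both components accept.
A 10-state machine:
        p   q  
>  S0   S1  S0 
   S1   S2  S3 
 * S2   S4  S5 
   S3   S2  S6 
   S4   S4  S7 
 * S5   S4  S8 
   S6   S8  S6 
   S7   S4  S9 
   S8   S9  S8 
   S9   S9  S9 
(> = start, * = accepting)

start=S0 accept=S2,S5 S0-p->S1 S0-q->S0 S1-p->S2 S1-q->S3 S2-p->S4 S2-q->S5 S3-p->S2 S3-q->S6 S4-p->S4 S4-q->S7 S5-p->S4 S5-q->S8 S6-p->S8 S6-q->S6 S7-p->S4 S7-q->S9 S8-p->S9 S8-q->S8 S9-p->S9 S9-q->S9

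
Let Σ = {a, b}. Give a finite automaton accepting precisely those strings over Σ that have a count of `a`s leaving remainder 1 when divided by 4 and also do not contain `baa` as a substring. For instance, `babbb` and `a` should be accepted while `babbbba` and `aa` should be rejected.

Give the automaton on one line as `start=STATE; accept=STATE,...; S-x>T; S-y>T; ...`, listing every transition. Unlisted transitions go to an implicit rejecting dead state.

Build one automaton per condition and run them in lockstep. One (4 states) tracks the count of `a`s modulo 4; the other (4 states) tracks partial matches of the forbidden pattern `baa`. Each combined state is a pair, one component from each; accept when both components accept. After merging equivalent states the machine shrinks.
13 states suffice.
          a    b  
>  s0     s1   s2 
 * s1     s3   s4 
   s2     s5   s2 
   s3     s6   s7 
 * s4     s8   s4 
 * s5     s9   s4 
   s6     s0  s10 
   s7    s11   s7 
   s8     s9   s7 
   s9     s9   s9 
   s10   s12  s10 
   s11    s9  s10 
   s12    s9   s2 
(> = start, * = accepting)

start=s0; accept=s1,s4,s5; s0-a>s1; s0-b>s2; s1-a>s3; s1-b>s4; s2-a>s5; s2-b>s2; s3-a>s6; s3-b>s7; s4-a>s8; s4-b>s4; s5-a>s9; s5-b>s4; s6-a>s0; s6-b>s10; s7-a>s11; s7-b>s7; s8-a>s9; s8-b>s7; s9-a>s9; s9-b>s9; s10-a>s12; s10-b>s10; s11-a>s9; s11-b>s10; s12-a>s9; s12-b>s2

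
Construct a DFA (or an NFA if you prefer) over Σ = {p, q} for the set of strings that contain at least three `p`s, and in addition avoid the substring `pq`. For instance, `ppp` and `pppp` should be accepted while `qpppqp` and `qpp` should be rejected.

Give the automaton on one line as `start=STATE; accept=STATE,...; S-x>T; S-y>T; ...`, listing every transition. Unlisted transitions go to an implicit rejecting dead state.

start=A; accept=E,G; A-p>B; A-q>A; B-p>C; B-q>D; C-p>E; C-q>F; D-p>F; D-q>D; E-p>G; E-q>H; F-p>H; F-q>F; G-p>G; G-q>I; H-p>I; H-q>H; I-p>I; I-q>I

Build one automaton per condition and run them in lockstep. One (5 states) tracks the count of `p`s, saturating at 4; the other (3 states) tracks partial matches of the forbidden pattern `pq`. Each combined state is a pair, one component from each; accept when both components accept.
With 9 states:
       p  q 
>  A   B  A 
   B   C  D 
   C   E  F 
   D   F  D 
 * E   G  H 
   F   H  F 
 * G   G  I 
   H   I  H 
   I   I  I 
(> = start, * = accepting)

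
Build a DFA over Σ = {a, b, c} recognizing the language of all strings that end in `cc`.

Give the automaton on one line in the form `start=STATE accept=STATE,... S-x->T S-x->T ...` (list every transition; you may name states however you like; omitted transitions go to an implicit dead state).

Let each state record the length of the longest suffix of the input read so far that is also a prefix of `cc`. q1 means the last symbol is `c`; q2 means the last 2 symbols are `cc`. Accept only at q2, where the string currently ends in `cc`.
3 states suffice.
        a   b   c  
>  q0   q0  q0  q1 
   q1   q0  q0  q2 
 * q2   q0  q0  q2 
(> = start, * = accepting)

start=q0 accept=q2 q0-a->q0 q0-b->q0 q0-c->q1 q1-a->q0 q1-b->q0 q1-c->q2 q2-a->q0 q2-b->q0 q2-c->q2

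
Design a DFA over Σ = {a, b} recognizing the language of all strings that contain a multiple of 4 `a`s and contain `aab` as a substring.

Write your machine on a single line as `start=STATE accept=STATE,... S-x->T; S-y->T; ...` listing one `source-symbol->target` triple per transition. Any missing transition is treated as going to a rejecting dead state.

start=q0; accept=q11; q0-a->q1; q0-b->q0; q1-a->q2; q1-b->q3; q2-a->q4; q2-b->q5; q3-a->q6; q3-b->q3; q4-a->q7; q4-b->q8; q5-a->q8; q5-b->q5; q6-a->q4; q6-b->q9; q7-a->q10; q7-b->q11; q8-a->q11; q8-b->q8; q9-a->q12; q9-b->q9; q10-a->q2; q10-b->q13; q11-a->q13; q11-b->q11; q12-a->q7; q12-b->q14; q13-a->q5; q13-b->q13; q14-a->q15; q14-b->q14; q15-a->q10; q15-b->q0

Run two small machines in parallel and take their product. One (4 states) tracks the count of `a`s modulo 4; the other (4 states) tracks whether and how much of `aab` has been seen. Each combined state is a pair, one component from each; accept when both components accept.
          a    b  
>  q0     q1   q0 
   q1     q2   q3 
   q2     q4   q5 
   q3     q6   q3 
   q4     q7   q8 
   q5     q8   q5 
   q6     q4   q9 
   q7    q10  q11 
   q8    q11   q8 
   q9    q12   q9 
   q10    q2  q13 
 * q11   q13  q11 
   q12    q7  q14 
   q13    q5  q13 
   q14   q15  q14 
   q15   q10   q0 
(> = start, * = accepting)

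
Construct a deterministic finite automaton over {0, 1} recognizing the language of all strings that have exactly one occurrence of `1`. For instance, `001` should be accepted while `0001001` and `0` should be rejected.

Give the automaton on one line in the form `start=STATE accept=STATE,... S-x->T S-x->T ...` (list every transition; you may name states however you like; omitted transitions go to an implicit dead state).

start=q0 accept=q1 q0-0->q0 q0-1->q1 q1-0->q1 q1-1->q2 q2-0->q2 q2-1->q2

Count `1`s, saturating at 2: state q0 means no `1` yet, q1 means one `1` seen, q2 means more than one. Each `1` increments (capped at q2); other symbols loop. Accept from {q1}.
3 states suffice.
        0   1  
>  q0   q0  q1 
 * q1   q1  q2 
   q2   q2  q2 
(> = start, * = accepting)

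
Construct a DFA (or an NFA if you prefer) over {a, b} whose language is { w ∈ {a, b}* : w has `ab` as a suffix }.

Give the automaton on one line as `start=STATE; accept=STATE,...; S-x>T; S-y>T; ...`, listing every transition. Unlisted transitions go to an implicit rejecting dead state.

Let each state record the length of the longest suffix of the input read so far that is also a prefix of `ab`. S1 means the last symbol is `a`; S2 means the last 2 symbols are `ab`. Accept only at S2, where the string currently ends in `ab`.
A 3-state machine:
        a   b  
>  S0   S1  S0 
   S1   S1  S2 
 * S2   S1  S0 
(> = start, * = accepting)

start=S0; accept=S2; S0-a>S1; S0-b>S0; S1-a>S1; S1-b>S2; S2-a>S1; S2-b>S0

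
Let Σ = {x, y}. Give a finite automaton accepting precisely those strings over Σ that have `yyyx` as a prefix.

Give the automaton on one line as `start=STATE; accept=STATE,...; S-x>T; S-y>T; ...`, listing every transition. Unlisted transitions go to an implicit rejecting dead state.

Check the first 4 symbols one by one: s0 through s3 record how many have matched `yyyx` so far; any wrong symbol goes to the dead state s5. After all 4 match we enter the accepting sink s4.
6 states suffice.
        x   y  
>  s0   s5  s1 
   s1   s5  s2 
   s2   s5  s3 
   s3   s4  s5 
 * s4   s4  s4 
   s5   s5  s5 
(> = start, * = accepting)

start=s0; accept=s4; s0-x>s5; s0-y>s1; s1-x>s5; s1-y>s2; s2-x>s5; s2-y>s3; s3-x>s4; s3-y>s5; s4-x>s4; s4-y>s4; s5-x>s5; s5-y>s5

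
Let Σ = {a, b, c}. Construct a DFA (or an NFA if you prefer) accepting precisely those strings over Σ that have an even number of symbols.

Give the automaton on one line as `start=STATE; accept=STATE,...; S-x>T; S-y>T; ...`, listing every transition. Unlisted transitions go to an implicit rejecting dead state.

Count input length modulo 2: every symbol advances one step around the cycle q0 → q1 → q0. Accept at q0.
A 2-state machine:
        a   b   c  
>* q0   q1  q1  q1 
   q1   q0  q0  q0 
(> = start, * = accepting)

start=q0; accept=q0; q0-a>q1; q0-b>q1; q0-c>q1; q1-a>q0; q1-b>q0; q1-c>q0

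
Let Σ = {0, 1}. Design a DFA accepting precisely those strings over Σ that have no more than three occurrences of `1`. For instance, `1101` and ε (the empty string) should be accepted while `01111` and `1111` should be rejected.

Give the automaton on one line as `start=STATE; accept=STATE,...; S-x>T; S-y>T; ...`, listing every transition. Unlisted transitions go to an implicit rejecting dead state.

start=S0; accept=S0,S1,S2,S3; S0-0>S0; S0-1>S1; S1-0>S1; S1-1>S2; S2-0>S2; S2-1>S3; S3-0>S3; S3-1>S4; S4-0>S4; S4-1>S4

Only the number of `1`s matters, and only up to 4. Make a chain S0 → S1 → S2 → S3 → S4 advanced by each `1` (with S4 absorbing); every other symbol self-loops. The accepting set is {S0, S1, S2, S3}.
With 5 states:
        0   1  
>* S0   S0  S1 
 * S1   S1  S2 
 * S2   S2  S3 
 * S3   S3  S4 
   S4   S4  S4 
(> = start, * = accepting)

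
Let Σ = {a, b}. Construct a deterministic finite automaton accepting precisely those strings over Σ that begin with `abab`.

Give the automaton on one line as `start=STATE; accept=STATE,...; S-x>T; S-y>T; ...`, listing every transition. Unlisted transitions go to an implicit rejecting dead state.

Check the first 4 symbols one by one: q0 through q3 record how many have matched `abab` so far; any wrong symbol goes to the dead state q5. After all 4 match we enter the accepting sink q4.
6 states suffice.
        a   b  
>  q0   q1  q5 
   q1   q5  q2 
   q2   q3  q5 
   q3   q5  q4 
 * q4   q4  q4 
   q5   q5  q5 
(> = start, * = accepting)

start=q0; accept=q4; q0-a>q1; q0-b>q5; q1-a>q5; q1-b>q2; q2-a>q3; q2-b>q5; q3-a>q5; q3-b>q4; q4-a>q4; q4-b>q4; q5-a>q5; q5-b>q5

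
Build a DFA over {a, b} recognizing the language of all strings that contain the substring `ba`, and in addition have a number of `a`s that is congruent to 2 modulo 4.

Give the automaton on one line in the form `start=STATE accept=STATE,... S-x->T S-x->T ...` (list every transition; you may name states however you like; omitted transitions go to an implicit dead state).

start=q0 accept=q8 q0-a->q1 q0-b->q2 q1-a->q3 q1-b->q4 q2-a->q5 q2-b->q2 q3-a->q6 q3-b->q7 q4-a->q8 q4-b->q4 q5-a->q8 q5-b->q5 q6-a->q0 q6-b->q9 q7-a->q10 q7-b->q7 q8-a->q10 q8-b->q8 q9-a->q11 q9-b->q9 q10-a->q11 q10-b->q10 q11-a->q5 q11-b->q11

Handle the two conditions separately and then intersect. The first has 3 states tracking whether and how much of `ba` has been seen; the second has 4 states tracking the count of `a`s modulo 4. A product state is a pair (one from each), accepting exactly when both do.
With 12 states:
          a    b  
>  q0     q1   q2 
   q1     q3   q4 
   q2     q5   q2 
   q3     q6   q7 
   q4     q8   q4 
   q5     q8   q5 
   q6     q0   q9 
   q7    q10   q7 
 * q8    q10   q8 
   q9    q11   q9 
   q10   q11  q10 
   q11    q5  q11 
(> = start, * = accepting)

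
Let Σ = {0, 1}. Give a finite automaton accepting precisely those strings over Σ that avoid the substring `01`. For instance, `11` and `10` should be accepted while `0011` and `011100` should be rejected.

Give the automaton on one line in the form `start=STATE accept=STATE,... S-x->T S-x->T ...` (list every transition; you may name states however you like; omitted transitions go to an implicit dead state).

Track partial matches of the forbidden pattern `01`. State s2 is a dead state reached once `01` has occurred; every other state accepts. s0 means no part of `01` is currently matched.
With 3 states:
        0   1  
>* s0   s1  s0 
 * s1   s1  s2 
   s2   s2  s2 
(> = start, * = accepting)

start=s0 accept=s0,s1 s0-0->s1 s0-1->s0 s1-0->s1 s1-1->s2 s2-0->s2 s2-1->s2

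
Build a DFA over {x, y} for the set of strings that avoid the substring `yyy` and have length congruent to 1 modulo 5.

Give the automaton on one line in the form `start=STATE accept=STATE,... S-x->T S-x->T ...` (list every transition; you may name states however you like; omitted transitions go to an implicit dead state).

start=A accept=B,C,R A-x->B A-y->C B-x->D B-y->E C-x->D C-y->F D-x->G D-y->H E-x->G E-y->I F-x->G F-y->J G-x->K G-y->L H-x->K H-y->M I-x->K I-y->N J-x->N J-y->N K-x->A K-y->O L-x->A L-y->P M-x->A M-y->Q N-x->Q N-y->Q O-x->B O-y->R P-x->B P-y->S Q-x->S Q-y->S R-x->D R-y->T S-x->T S-y->T T-x->J T-y->J

Run two small machines in parallel and take their product. The first has 4 states tracking partial matches of the forbidden pattern `yyy`; the second has 5 states tracking the input length modulo 5. A product state is a pair (one from each), accepting exactly when both do.
       x  y 
>  A   B  C 
 * B   D  E 
 * C   D  F 
   D   G  H 
   E   G  I 
   F   G  J 
   G   K  L 
   H   K  M 
   I   K  N 
   J   N  N 
   K   A  O 
   L   A  P 
   M   A  Q 
   N   Q  Q 
   O   B  R 
   P   B  S 
   Q   S  S 
 * R   D  T 
   S   T  T 
   T   J  J 
(> = start, * = accepting)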